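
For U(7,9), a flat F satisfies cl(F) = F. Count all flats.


Flats of U(7,9): every subset of size < 7 is a flat, plus E itself.
Count = (9 choose 0) + (9 choose 1) + (9 choose 2) + (9 choose 3) + (9 choose 4) + (9 choose 5) + (9 choose 6) + 1
     = 1 + 9 + 36 + 84 + 126 + 126 + 84 + 1
     = 467.

467


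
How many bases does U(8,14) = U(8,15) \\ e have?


Deleting e from U(8,15) gives U(8,14) since n > r.
Bases of U(8,14) = C(14,8) = 14! / (8! * 6!) = 3003.

3003


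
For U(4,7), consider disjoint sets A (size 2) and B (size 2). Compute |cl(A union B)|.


|A union B| = 2 + 2 = 4 (disjoint).
In U(4,7), cl(S) = S if |S| < 4, else cl(S) = E.
Since 4 >= 4, cl(A union B) = E.
|cl(A union B)| = 7.

7


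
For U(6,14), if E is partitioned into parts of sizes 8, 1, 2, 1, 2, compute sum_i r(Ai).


r(Ai) = min(|Ai|, 6) for each part.
Sum = min(8,6) + min(1,6) + min(2,6) + min(1,6) + min(2,6)
    = 6 + 1 + 2 + 1 + 2
    = 12.

12


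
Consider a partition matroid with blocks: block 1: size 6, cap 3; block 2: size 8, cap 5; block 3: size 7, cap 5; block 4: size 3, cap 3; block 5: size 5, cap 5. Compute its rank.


Rank of a partition matroid = sum of min(|Si|, ci) for each block.
= min(6,3) + min(8,5) + min(7,5) + min(3,3) + min(5,5)
= 3 + 5 + 5 + 3 + 5
= 21.

21


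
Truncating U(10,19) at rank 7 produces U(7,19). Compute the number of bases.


Truncating U(10,19) to rank 7 gives U(7,19).
Bases of U(7,19) are all 7-element subsets of 19 elements.
Number of bases = (19 choose 7) = 50388.

50388


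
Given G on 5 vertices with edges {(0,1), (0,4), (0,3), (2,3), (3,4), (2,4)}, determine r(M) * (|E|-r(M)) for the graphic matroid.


r(M) = |V| - c = 5 - 1 = 4.
nullity = |E| - r(M) = 6 - 4 = 2.
Product = 4 * 2 = 8.

8


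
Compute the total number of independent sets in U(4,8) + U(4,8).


For a direct sum, |I(M1+M2)| = |I(M1)| * |I(M2)|.
|I(U(4,8))| = sum C(8,k) for k=0..4 = 163.
|I(U(4,8))| = sum C(8,k) for k=0..4 = 163.
Total = 163 * 163 = 26569.

26569


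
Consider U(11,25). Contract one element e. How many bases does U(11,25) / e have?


Contracting e from U(11,25) gives U(10,24).
Bases of U(10,24) = C(24,10) = 1961256.

1961256


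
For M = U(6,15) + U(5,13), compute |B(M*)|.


(M1+M2)* = M1* + M2*.
M1* = U(9,15), bases: C(15,9) = 5005.
M2* = U(8,13), bases: C(13,8) = 1287.
|B(M*)| = 5005 * 1287 = 6441435.

6441435


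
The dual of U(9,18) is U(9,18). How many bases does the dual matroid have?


The dual of U(r,n) is U(n-r, n) = U(9,18).
Bases of U(9,18) are all (9)-element subsets.
|B(M*)| = C(18,9) = 48620.

48620


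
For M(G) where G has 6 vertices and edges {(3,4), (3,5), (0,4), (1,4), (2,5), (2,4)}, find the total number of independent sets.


An independent set in a graphic matroid is an acyclic edge subset.
G has 6 vertices and 6 edges.
Enumerate all 2^6 = 64 subsets, checking for acyclicity.
Total independent sets = 60.

60


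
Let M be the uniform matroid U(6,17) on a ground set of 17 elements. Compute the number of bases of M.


Bases of U(6,17) are all 6-element subsets of the 17-element ground set.
Number of bases = C(17,6).
C(17,6) = 17! / (6! * 11!) = 12376.

12376


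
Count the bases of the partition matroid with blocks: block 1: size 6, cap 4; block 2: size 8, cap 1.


A basis picks exactly ci elements from block i.
Number of bases = product of C(|Si|, ci).
= C(6,4) * C(8,1)
= 15 * 8
= 120.

120


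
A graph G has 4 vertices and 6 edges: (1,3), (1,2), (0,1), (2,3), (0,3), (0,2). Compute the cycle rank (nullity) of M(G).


Cycle rank (nullity) = |E| - r(M) = |E| - (|V| - c).
|E| = 6, |V| = 4, c = 1.
Nullity = 6 - (4 - 1) = 6 - 3 = 3.

3


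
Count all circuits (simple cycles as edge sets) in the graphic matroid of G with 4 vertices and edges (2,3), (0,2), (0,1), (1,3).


A circuit in a graphic matroid = edge set of a simple cycle.
G has 4 vertices and 4 edges.
Enumerating all minimal edge subsets forming cycles...
Total circuits found: 1.

1


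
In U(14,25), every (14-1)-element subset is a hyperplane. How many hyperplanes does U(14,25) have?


Hyperplanes of U(14,25) are flats of rank 13.
In a uniform matroid, these are exactly the (13)-element subsets.
Count = (25 choose 13) = 5200300.

5200300


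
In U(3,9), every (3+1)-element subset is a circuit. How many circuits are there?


In U(3,9), circuits are the (4)-element subsets.
Any set of 4 elements is dependent, and removing any one element gives
an independent set of size 3, so it is a minimal dependent set.
Number of circuits = (9 choose 4) = 126.

126


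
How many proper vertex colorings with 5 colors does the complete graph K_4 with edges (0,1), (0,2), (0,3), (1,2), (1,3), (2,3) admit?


P(K_4, k) = k(k-1)(k-2)...(k-3).
P(5) = (5) * (4) * (3) * (2) = 120.

120


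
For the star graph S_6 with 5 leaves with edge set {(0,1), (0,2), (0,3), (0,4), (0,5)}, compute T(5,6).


A star on 6 vertices is a tree with 5 edges.
T(x,y) = x^(5) for any tree.
T(5,6) = 5^5 = 3125.

3125


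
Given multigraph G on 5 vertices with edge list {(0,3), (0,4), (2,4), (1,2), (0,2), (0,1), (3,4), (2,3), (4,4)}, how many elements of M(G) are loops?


In a graphic matroid, a loop is a self-loop edge (u,u) with rank 0.
Examining all 9 edges for self-loops...
Self-loops found: (4,4)
Number of loops = 1.

1


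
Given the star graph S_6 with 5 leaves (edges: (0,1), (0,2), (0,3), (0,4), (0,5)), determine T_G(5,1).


A star on 6 vertices is a tree with 5 edges.
T(x,y) = x^(5) for any tree.
T(5,1) = 5^5 = 3125.

3125


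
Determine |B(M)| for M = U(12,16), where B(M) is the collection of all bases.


Bases of U(12,16) are all 12-element subsets of the 16-element ground set.
Number of bases = C(16,12).
C(16,12) = 16! / (12! * 4!) = 1820.

1820


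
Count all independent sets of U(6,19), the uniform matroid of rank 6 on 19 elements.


Independent sets of U(6,19) are all subsets of size <= 6.
Count = (19 choose 0) + (19 choose 1) + (19 choose 2) + (19 choose 3) + (19 choose 4) + (19 choose 5) + (19 choose 6)
     = 1 + 19 + 171 + 969 + 3876 + 11628 + 27132
     = 43796.

43796


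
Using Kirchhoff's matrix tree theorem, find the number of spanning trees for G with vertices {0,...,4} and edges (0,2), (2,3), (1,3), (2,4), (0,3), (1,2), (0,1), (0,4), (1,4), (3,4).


By Kirchhoff's matrix tree theorem, the number of spanning trees equals
the determinant of any cofactor of the Laplacian matrix L.
G has 5 vertices and 10 edges.
Computing the (4 x 4) cofactor determinant gives 125.

125


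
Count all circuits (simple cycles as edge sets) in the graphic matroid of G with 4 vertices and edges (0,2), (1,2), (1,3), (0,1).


A circuit in a graphic matroid = edge set of a simple cycle.
G has 4 vertices and 4 edges.
Enumerating all minimal edge subsets forming cycles...
Total circuits found: 1.

1


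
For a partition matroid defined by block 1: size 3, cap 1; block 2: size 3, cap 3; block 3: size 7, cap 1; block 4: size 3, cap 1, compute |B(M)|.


A basis picks exactly ci elements from block i.
Number of bases = product of C(|Si|, ci).
= C(3,1) * C(3,3) * C(7,1) * C(3,1)
= 3 * 1 * 7 * 3
= 63.

63


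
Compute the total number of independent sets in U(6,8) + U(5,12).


For a direct sum, |I(M1+M2)| = |I(M1)| * |I(M2)|.
|I(U(6,8))| = sum C(8,k) for k=0..6 = 247.
|I(U(5,12))| = sum C(12,k) for k=0..5 = 1586.
Total = 247 * 1586 = 391742.

391742


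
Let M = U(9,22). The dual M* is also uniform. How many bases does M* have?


The dual of U(r,n) is U(n-r, n) = U(13,22).
Bases of U(13,22) are all (13)-element subsets.
|B(M*)| = C(22,13) = 22! / (13! * 9!) = 497420.

497420


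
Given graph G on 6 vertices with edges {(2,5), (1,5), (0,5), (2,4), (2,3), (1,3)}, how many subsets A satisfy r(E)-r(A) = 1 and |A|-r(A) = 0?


R(x,y) = sum over A in 2^E of x^(r(E)-r(A)) * y^(|A|-r(A)).
G has 6 vertices, 6 edges. r(E) = 5.
Enumerate all 2^6 = 64 subsets.
Count subsets with r(E)-r(A)=1 and |A|-r(A)=0: 14.

14


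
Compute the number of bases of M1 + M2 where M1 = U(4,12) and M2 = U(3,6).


Bases of a direct sum M1 + M2: |B| = |B(M1)| * |B(M2)|.
|B(U(4,12))| = C(12,4) = 495.
|B(U(3,6))| = C(6,3) = 20.
Total bases = 495 * 20 = 9900.

9900


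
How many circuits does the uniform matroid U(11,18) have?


In U(11,18), circuits are the (12)-element subsets.
Any set of 12 elements is dependent, and removing any one element gives
an independent set of size 11, so it is a minimal dependent set.
Number of circuits = C(18,12) = 18564.

18564


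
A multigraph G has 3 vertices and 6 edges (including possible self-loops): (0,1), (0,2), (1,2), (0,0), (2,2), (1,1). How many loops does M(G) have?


In a graphic matroid, a loop is a self-loop edge (u,u) with rank 0.
Examining all 6 edges for self-loops...
Self-loops found: (0,0), (2,2), (1,1)
Number of loops = 3.

3


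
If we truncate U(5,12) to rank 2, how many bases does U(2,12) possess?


Truncating U(5,12) to rank 2 gives U(2,12).
Bases of U(2,12) are all 2-element subsets of 12 elements.
Number of bases = C(12,2) = (12 * 11) / (1 * 2) = 66.

66


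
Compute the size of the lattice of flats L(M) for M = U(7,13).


Flats of U(7,13): every subset of size < 7 is a flat, plus E itself.
Count = C(13,0) + C(13,1) + C(13,2) + C(13,3) + C(13,4) + C(13,5) + C(13,6) + 1
     = 1 + 13 + 78 + 286 + 715 + 1287 + 1716 + 1
     = 4097.

4097


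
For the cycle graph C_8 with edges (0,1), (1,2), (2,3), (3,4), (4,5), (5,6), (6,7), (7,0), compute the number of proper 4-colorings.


P(C_8, k) = (k-1)^8 + (-1)^8*(k-1).
P(4) = (3)^8 + 3
= 6561 + 3 = 6564.

6564


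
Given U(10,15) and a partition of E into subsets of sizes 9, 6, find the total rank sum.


r(Ai) = min(|Ai|, 10) for each part.
Sum = min(9,10) + min(6,10)
    = 9 + 6
    = 15.

15


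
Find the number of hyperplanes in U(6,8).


Hyperplanes of U(6,8) are flats of rank 5.
In a uniform matroid, these are exactly the (5)-element subsets.
Count = C(8,5) = 8! / (5! * 3!) = 56.

56


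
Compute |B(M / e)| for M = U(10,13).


Contracting e from U(10,13) gives U(9,12).
Bases of U(9,12) = C(12,9) = 220.

220


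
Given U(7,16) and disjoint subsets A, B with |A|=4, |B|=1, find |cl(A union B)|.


|A union B| = 4 + 1 = 5 (disjoint).
In U(7,16), cl(S) = S if |S| < 7, else cl(S) = E.
Since 5 < 7, cl(A union B) = A union B.
|cl(A union B)| = 5.

5


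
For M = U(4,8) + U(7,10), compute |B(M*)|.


(M1+M2)* = M1* + M2*.
M1* = U(4,8), bases: C(8,4) = 70.
M2* = U(3,10), bases: C(10,3) = 120.
|B(M*)| = 70 * 120 = 8400.

8400


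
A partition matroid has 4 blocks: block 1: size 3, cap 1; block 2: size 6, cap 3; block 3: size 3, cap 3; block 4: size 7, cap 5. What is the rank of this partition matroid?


Rank of a partition matroid = sum of min(|Si|, ci) for each block.
= min(3,1) + min(6,3) + min(3,3) + min(7,5)
= 1 + 3 + 3 + 5
= 12.

12


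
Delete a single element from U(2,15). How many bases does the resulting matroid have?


Deleting e from U(2,15) gives U(2,14) since n > r.
Bases of U(2,14) = (14 choose 2) = 91.

91


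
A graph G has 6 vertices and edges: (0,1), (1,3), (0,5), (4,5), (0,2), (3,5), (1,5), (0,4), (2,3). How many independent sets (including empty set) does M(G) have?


An independent set in a graphic matroid is an acyclic edge subset.
G has 6 vertices and 9 edges.
Enumerate all 2^9 = 512 subsets, checking for acyclicity.
Total independent sets = 292.

292


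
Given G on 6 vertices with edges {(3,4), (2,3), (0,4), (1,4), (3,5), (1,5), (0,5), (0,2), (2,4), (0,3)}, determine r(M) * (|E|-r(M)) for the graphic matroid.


r(M) = |V| - c = 6 - 1 = 5.
nullity = |E| - r(M) = 10 - 5 = 5.
Product = 5 * 5 = 25.

25


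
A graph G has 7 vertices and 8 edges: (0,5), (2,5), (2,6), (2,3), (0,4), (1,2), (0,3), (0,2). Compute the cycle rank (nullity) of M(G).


Cycle rank (nullity) = |E| - r(M) = |E| - (|V| - c).
|E| = 8, |V| = 7, c = 1.
Nullity = 8 - (7 - 1) = 8 - 6 = 2.

2


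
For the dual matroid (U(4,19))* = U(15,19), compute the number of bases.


The dual of U(r,n) is U(n-r, n) = U(15,19).
Bases of U(15,19) are all (15)-element subsets.
|B(M*)| = C(19,15) = 19! / (15! * 4!) = 3876.

3876


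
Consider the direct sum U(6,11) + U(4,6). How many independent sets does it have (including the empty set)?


For a direct sum, |I(M1+M2)| = |I(M1)| * |I(M2)|.
|I(U(6,11))| = sum C(11,k) for k=0..6 = 1486.
|I(U(4,6))| = sum C(6,k) for k=0..4 = 57.
Total = 1486 * 57 = 84702.

84702


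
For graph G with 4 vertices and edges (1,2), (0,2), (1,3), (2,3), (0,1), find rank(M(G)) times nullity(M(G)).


r(M) = |V| - c = 4 - 1 = 3.
nullity = |E| - r(M) = 5 - 3 = 2.
Product = 3 * 2 = 6.

6


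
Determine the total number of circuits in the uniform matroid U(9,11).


In U(9,11), circuits are the (10)-element subsets.
Any set of 10 elements is dependent, and removing any one element gives
an independent set of size 9, so it is a minimal dependent set.
Number of circuits = C(11,10) = 11! / (10! * 1!) = 11.

11


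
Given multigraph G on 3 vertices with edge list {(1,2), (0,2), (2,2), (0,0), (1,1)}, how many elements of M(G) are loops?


In a graphic matroid, a loop is a self-loop edge (u,u) with rank 0.
Examining all 5 edges for self-loops...
Self-loops found: (2,2), (0,0), (1,1)
Number of loops = 3.

3


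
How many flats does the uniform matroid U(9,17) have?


Flats of U(9,17): every subset of size < 9 is a flat, plus E itself.
Count = C(17,0) + C(17,1) + C(17,2) + C(17,3) + C(17,4) + C(17,5) + C(17,6) + C(17,7) + C(17,8) + 1
     = 1 + 17 + 136 + 680 + 2380 + 6188 + 12376 + 19448 + 24310 + 1
     = 65537.

65537


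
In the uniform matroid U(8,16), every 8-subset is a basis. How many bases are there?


Bases of U(8,16) are all 8-element subsets of the 16-element ground set.
Number of bases = C(16,8).
(16 choose 8) = 12870.

12870


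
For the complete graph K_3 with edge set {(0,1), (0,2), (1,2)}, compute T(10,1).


T(K_3; x,y) = x^2 + x + y.
T(10,1) = 100 + 10 + 1 = 111.

111


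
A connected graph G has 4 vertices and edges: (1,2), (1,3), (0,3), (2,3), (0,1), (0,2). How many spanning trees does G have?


By Kirchhoff's matrix tree theorem, the number of spanning trees equals
the determinant of any cofactor of the Laplacian matrix L.
G has 4 vertices and 6 edges.
Computing the (3 x 3) cofactor determinant gives 16.

16


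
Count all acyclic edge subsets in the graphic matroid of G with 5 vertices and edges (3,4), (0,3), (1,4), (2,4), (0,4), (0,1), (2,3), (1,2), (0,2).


An independent set in a graphic matroid is an acyclic edge subset.
G has 5 vertices and 9 edges.
Enumerate all 2^9 = 512 subsets, checking for acyclicity.
Total independent sets = 198.

198


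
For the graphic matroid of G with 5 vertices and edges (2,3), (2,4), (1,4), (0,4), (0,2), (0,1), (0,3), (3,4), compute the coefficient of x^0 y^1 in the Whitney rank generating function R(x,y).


R(x,y) = sum over A in 2^E of x^(r(E)-r(A)) * y^(|A|-r(A)).
G has 5 vertices, 8 edges. r(E) = 4.
Enumerate all 2^8 = 256 subsets.
Count subsets with r(E)-r(A)=0 and |A|-r(A)=1: 48.

48


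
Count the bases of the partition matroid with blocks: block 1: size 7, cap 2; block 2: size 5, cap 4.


A basis picks exactly ci elements from block i.
Number of bases = product of C(|Si|, ci).
= C(7,2) * C(5,4)
= 21 * 5
= 105.

105


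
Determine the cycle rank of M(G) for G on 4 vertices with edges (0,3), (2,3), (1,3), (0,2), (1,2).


Cycle rank (nullity) = |E| - r(M) = |E| - (|V| - c).
|E| = 5, |V| = 4, c = 1.
Nullity = 5 - (4 - 1) = 5 - 3 = 2.

2


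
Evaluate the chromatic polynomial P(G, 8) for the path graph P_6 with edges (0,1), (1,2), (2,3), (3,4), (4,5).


P(P_6, k) = k * (k-1)^(5).
P(8) = 8 * 7^5 = 8 * 16807 = 134456.

134456


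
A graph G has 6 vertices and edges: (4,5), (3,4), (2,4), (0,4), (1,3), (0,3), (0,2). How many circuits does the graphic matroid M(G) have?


A circuit in a graphic matroid = edge set of a simple cycle.
G has 6 vertices and 7 edges.
Enumerating all minimal edge subsets forming cycles...
Total circuits found: 3.

3


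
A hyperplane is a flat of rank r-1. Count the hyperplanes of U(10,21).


Hyperplanes of U(10,21) are flats of rank 9.
In a uniform matroid, these are exactly the (9)-element subsets.
Count = (21 choose 9) = 293930.

293930


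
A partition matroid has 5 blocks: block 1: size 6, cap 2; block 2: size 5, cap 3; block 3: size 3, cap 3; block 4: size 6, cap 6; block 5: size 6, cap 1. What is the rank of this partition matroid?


Rank of a partition matroid = sum of min(|Si|, ci) for each block.
= min(6,2) + min(5,3) + min(3,3) + min(6,6) + min(6,1)
= 2 + 3 + 3 + 6 + 1
= 15.

15


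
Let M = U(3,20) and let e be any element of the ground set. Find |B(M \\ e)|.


Deleting e from U(3,20) gives U(3,19) since n > r.
Bases of U(3,19) = C(19,3) = 19! / (3! * 16!) = 969.

969


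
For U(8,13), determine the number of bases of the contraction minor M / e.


Contracting e from U(8,13) gives U(7,12).
Bases of U(7,12) = C(12,7) = 792.

792


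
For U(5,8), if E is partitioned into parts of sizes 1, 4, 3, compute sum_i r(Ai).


r(Ai) = min(|Ai|, 5) for each part.
Sum = min(1,5) + min(4,5) + min(3,5)
    = 1 + 4 + 3
    = 8.

8


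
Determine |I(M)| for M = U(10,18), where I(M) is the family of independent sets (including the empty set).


Independent sets of U(10,18) are all subsets of size <= 10.
Count = C(18,0) + C(18,1) + C(18,2) + C(18,3) + C(18,4) + C(18,5) + C(18,6) + C(18,7) + C(18,8) + C(18,9) + C(18,10)
     = 1 + 18 + 153 + 816 + 3060 + 8568 + 18564 + 31824 + 43758 + 48620 + 43758
     = 199140.

199140


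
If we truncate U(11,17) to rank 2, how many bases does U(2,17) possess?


Truncating U(11,17) to rank 2 gives U(2,17).
Bases of U(2,17) are all 2-element subsets of 17 elements.
Number of bases = C(17,2) = (17 * 16) / (1 * 2) = 136.

136


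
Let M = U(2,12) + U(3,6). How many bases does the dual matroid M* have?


(M1+M2)* = M1* + M2*.
M1* = U(10,12), bases: C(12,10) = 66.
M2* = U(3,6), bases: C(6,3) = 20.
|B(M*)| = 66 * 20 = 1320.

1320


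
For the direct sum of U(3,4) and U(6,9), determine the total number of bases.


Bases of a direct sum M1 + M2: |B| = |B(M1)| * |B(M2)|.
|B(U(3,4))| = C(4,3) = 4.
|B(U(6,9))| = C(9,6) = 84.
Total bases = 4 * 84 = 336.

336


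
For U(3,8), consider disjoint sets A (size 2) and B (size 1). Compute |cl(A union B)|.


|A union B| = 2 + 1 = 3 (disjoint).
In U(3,8), cl(S) = S if |S| < 3, else cl(S) = E.
Since 3 >= 3, cl(A union B) = E.
|cl(A union B)| = 8.

8


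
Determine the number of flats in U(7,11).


Flats of U(7,11): every subset of size < 7 is a flat, plus E itself.
Count = C(11,0) + C(11,1) + C(11,2) + C(11,3) + C(11,4) + C(11,5) + C(11,6) + 1
     = 1 + 11 + 55 + 165 + 330 + 462 + 462 + 1
     = 1487.

1487


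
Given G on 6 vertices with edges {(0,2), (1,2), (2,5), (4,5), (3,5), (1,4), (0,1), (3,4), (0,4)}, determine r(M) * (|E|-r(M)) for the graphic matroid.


r(M) = |V| - c = 6 - 1 = 5.
nullity = |E| - r(M) = 9 - 5 = 4.
Product = 5 * 4 = 20.

20


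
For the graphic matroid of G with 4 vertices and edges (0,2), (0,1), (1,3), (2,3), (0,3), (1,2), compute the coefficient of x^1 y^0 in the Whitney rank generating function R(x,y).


R(x,y) = sum over A in 2^E of x^(r(E)-r(A)) * y^(|A|-r(A)).
G has 4 vertices, 6 edges. r(E) = 3.
Enumerate all 2^6 = 64 subsets.
Count subsets with r(E)-r(A)=1 and |A|-r(A)=0: 15.

15


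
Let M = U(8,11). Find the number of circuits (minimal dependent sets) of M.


In U(8,11), circuits are the (9)-element subsets.
Any set of 9 elements is dependent, and removing any one element gives
an independent set of size 8, so it is a minimal dependent set.
Number of circuits = C(11,9) = 11! / (9! * 2!) = 55.

55


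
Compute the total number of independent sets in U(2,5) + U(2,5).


For a direct sum, |I(M1+M2)| = |I(M1)| * |I(M2)|.
|I(U(2,5))| = sum C(5,k) for k=0..2 = 16.
|I(U(2,5))| = sum C(5,k) for k=0..2 = 16.
Total = 16 * 16 = 256.

256


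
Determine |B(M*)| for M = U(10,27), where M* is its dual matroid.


The dual of U(r,n) is U(n-r, n) = U(17,27).
Bases of U(17,27) are all (17)-element subsets.
|B(M*)| = C(27,17) = 27! / (17! * 10!) = 8436285.

8436285


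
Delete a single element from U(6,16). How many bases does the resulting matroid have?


Deleting e from U(6,16) gives U(6,15) since n > r.
Bases of U(6,15) = (15 choose 6) = 5005.

5005


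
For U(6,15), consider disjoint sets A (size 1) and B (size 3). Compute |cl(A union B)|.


|A union B| = 1 + 3 = 4 (disjoint).
In U(6,15), cl(S) = S if |S| < 6, else cl(S) = E.
Since 4 < 6, cl(A union B) = A union B.
|cl(A union B)| = 4.

4


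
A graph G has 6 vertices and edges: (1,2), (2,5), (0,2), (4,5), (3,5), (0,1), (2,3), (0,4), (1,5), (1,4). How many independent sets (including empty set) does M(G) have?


An independent set in a graphic matroid is an acyclic edge subset.
G has 6 vertices and 10 edges.
Enumerate all 2^10 = 1024 subsets, checking for acyclicity.
Total independent sets = 454.

454


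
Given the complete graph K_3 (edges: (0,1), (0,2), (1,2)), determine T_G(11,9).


T(K_3; x,y) = x^2 + x + y.
T(11,9) = 121 + 11 + 9 = 141.

141


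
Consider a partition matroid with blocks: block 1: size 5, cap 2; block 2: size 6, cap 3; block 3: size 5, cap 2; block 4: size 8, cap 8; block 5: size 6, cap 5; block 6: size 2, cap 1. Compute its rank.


Rank of a partition matroid = sum of min(|Si|, ci) for each block.
= min(5,2) + min(6,3) + min(5,2) + min(8,8) + min(6,5) + min(2,1)
= 2 + 3 + 2 + 8 + 5 + 1
= 21.

21


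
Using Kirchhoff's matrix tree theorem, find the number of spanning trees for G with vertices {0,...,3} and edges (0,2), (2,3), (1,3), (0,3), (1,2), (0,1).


By Kirchhoff's matrix tree theorem, the number of spanning trees equals
the determinant of any cofactor of the Laplacian matrix L.
G has 4 vertices and 6 edges.
Computing the (3 x 3) cofactor determinant gives 16.

16


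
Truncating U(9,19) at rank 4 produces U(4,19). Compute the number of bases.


Truncating U(9,19) to rank 4 gives U(4,19).
Bases of U(4,19) are all 4-element subsets of 19 elements.
Number of bases = C(19,4) = (19 * 18 * 17 * 16) / (1 * 2 * 3 * 4) = 3876.

3876


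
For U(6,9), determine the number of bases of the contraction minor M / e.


Contracting e from U(6,9) gives U(5,8).
Bases of U(5,8) = C(8,5) = 56.

56


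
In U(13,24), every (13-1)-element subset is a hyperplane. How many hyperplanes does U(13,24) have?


Hyperplanes of U(13,24) are flats of rank 12.
In a uniform matroid, these are exactly the (12)-element subsets.
Count = C(24,12) = 24! / (12! * 12!) = 2704156.

2704156


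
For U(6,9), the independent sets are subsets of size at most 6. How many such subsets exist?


Independent sets of U(6,9) are all subsets of size <= 6.
Count = (9 choose 0) + (9 choose 1) + (9 choose 2) + (9 choose 3) + (9 choose 4) + (9 choose 5) + (9 choose 6)
     = 1 + 9 + 36 + 84 + 126 + 126 + 84
     = 466.

466


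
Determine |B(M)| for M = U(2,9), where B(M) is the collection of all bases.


Bases of U(2,9) are all 2-element subsets of the 9-element ground set.
Number of bases = C(9,2).
C(9,2) = (9 * 8) / (1 * 2) = 36.

36


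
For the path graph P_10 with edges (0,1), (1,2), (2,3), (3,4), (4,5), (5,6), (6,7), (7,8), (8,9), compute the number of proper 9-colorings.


P(P_10, k) = k * (k-1)^(9).
P(9) = 9 * 8^9 = 9 * 134217728 = 1207959552.

1207959552


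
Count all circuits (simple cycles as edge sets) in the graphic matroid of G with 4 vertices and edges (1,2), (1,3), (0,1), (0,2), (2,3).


A circuit in a graphic matroid = edge set of a simple cycle.
G has 4 vertices and 5 edges.
Enumerating all minimal edge subsets forming cycles...
Total circuits found: 3.

3


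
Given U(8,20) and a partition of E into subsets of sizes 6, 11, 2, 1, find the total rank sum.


r(Ai) = min(|Ai|, 8) for each part.
Sum = min(6,8) + min(11,8) + min(2,8) + min(1,8)
    = 6 + 8 + 2 + 1
    = 17.

17


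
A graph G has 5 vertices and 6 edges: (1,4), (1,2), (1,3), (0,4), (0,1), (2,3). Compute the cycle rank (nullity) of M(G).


Cycle rank (nullity) = |E| - r(M) = |E| - (|V| - c).
|E| = 6, |V| = 5, c = 1.
Nullity = 6 - (5 - 1) = 6 - 4 = 2.

2


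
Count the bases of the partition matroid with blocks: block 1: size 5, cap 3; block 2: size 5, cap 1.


A basis picks exactly ci elements from block i.
Number of bases = product of C(|Si|, ci).
= C(5,3) * C(5,1)
= 10 * 5
= 50.

50


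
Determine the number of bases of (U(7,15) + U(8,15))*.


(M1+M2)* = M1* + M2*.
M1* = U(8,15), bases: C(15,8) = 6435.
M2* = U(7,15), bases: C(15,7) = 6435.
|B(M*)| = 6435 * 6435 = 41409225.

41409225


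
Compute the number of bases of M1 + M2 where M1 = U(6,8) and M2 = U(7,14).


Bases of a direct sum M1 + M2: |B| = |B(M1)| * |B(M2)|.
|B(U(6,8))| = C(8,6) = 28.
|B(U(7,14))| = C(14,7) = 3432.
Total bases = 28 * 3432 = 96096.

96096


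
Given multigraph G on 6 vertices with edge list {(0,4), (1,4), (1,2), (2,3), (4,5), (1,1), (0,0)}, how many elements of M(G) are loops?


In a graphic matroid, a loop is a self-loop edge (u,u) with rank 0.
Examining all 7 edges for self-loops...
Self-loops found: (1,1), (0,0)
Number of loops = 2.

2


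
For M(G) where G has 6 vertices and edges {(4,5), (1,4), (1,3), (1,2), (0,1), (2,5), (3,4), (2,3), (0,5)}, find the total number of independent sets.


An independent set in a graphic matroid is an acyclic edge subset.
G has 6 vertices and 9 edges.
Enumerate all 2^9 = 512 subsets, checking for acyclicity.
Total independent sets = 306.

306


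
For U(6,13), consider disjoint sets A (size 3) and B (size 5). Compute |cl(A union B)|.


|A union B| = 3 + 5 = 8 (disjoint).
In U(6,13), cl(S) = S if |S| < 6, else cl(S) = E.
Since 8 >= 6, cl(A union B) = E.
|cl(A union B)| = 13.

13


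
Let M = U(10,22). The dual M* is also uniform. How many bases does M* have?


The dual of U(r,n) is U(n-r, n) = U(12,22).
Bases of U(12,22) are all (12)-element subsets.
|B(M*)| = (22 choose 12) = 646646.

646646


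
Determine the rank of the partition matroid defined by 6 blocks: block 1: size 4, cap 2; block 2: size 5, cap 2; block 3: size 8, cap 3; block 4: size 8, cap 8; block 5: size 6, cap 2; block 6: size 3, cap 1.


Rank of a partition matroid = sum of min(|Si|, ci) for each block.
= min(4,2) + min(5,2) + min(8,3) + min(8,8) + min(6,2) + min(3,1)
= 2 + 2 + 3 + 8 + 2 + 1
= 18.

18


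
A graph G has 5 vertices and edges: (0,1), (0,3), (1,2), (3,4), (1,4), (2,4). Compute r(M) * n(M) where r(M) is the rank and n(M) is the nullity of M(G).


r(M) = |V| - c = 5 - 1 = 4.
nullity = |E| - r(M) = 6 - 4 = 2.
Product = 4 * 2 = 8.

8


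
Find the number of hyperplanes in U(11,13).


Hyperplanes of U(11,13) are flats of rank 10.
In a uniform matroid, these are exactly the (10)-element subsets.
Count = (13 choose 10) = 286.

286


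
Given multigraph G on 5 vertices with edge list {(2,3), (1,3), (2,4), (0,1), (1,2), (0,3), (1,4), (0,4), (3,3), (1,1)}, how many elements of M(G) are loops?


In a graphic matroid, a loop is a self-loop edge (u,u) with rank 0.
Examining all 10 edges for self-loops...
Self-loops found: (3,3), (1,1)
Number of loops = 2.

2


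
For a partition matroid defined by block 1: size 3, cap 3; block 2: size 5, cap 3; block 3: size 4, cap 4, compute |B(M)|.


A basis picks exactly ci elements from block i.
Number of bases = product of C(|Si|, ci).
= C(3,3) * C(5,3) * C(4,4)
= 1 * 10 * 1
= 10.

10


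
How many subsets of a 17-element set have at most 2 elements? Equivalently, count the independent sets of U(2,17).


Independent sets of U(2,17) are all subsets of size <= 2.
Count = (17 choose 0) + (17 choose 1) + (17 choose 2)
     = 1 + 17 + 136
     = 154.

154


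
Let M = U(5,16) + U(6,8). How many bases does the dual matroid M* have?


(M1+M2)* = M1* + M2*.
M1* = U(11,16), bases: C(16,11) = 4368.
M2* = U(2,8), bases: C(8,2) = 28.
|B(M*)| = 4368 * 28 = 122304.

122304


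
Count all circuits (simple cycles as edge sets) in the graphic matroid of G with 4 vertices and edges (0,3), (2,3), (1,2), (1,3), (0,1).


A circuit in a graphic matroid = edge set of a simple cycle.
G has 4 vertices and 5 edges.
Enumerating all minimal edge subsets forming cycles...
Total circuits found: 3.

3


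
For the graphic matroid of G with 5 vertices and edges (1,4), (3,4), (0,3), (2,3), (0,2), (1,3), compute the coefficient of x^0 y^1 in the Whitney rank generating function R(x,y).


R(x,y) = sum over A in 2^E of x^(r(E)-r(A)) * y^(|A|-r(A)).
G has 5 vertices, 6 edges. r(E) = 4.
Enumerate all 2^6 = 64 subsets.
Count subsets with r(E)-r(A)=0 and |A|-r(A)=1: 6.

6


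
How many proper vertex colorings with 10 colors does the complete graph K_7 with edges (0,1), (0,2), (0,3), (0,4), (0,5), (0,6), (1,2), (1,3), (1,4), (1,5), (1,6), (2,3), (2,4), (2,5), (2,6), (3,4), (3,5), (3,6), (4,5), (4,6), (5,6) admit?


P(K_7, k) = k(k-1)(k-2)...(k-6).
P(10) = (10) * (9) * (8) * (7) * (6) * (5) * (4) = 604800.

604800


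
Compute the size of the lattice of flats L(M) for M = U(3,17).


Flats of U(3,17): every subset of size < 3 is a flat, plus E itself.
Count = (17 choose 0) + (17 choose 1) + (17 choose 2) + 1
     = 1 + 17 + 136 + 1
     = 155.

155


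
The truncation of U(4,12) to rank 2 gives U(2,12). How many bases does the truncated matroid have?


Truncating U(4,12) to rank 2 gives U(2,12).
Bases of U(2,12) are all 2-element subsets of 12 elements.
Number of bases = C(12,2) = (12 * 11) / (1 * 2) = 66.

66


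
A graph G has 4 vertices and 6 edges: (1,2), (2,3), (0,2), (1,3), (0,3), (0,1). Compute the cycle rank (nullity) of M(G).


Cycle rank (nullity) = |E| - r(M) = |E| - (|V| - c).
|E| = 6, |V| = 4, c = 1.
Nullity = 6 - (4 - 1) = 6 - 3 = 3.

3


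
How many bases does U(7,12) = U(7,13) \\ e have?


Deleting e from U(7,13) gives U(7,12) since n > r.
Bases of U(7,12) = C(12,7) = 792.

792


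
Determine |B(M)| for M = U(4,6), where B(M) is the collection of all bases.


Bases of U(4,6) are all 4-element subsets of the 6-element ground set.
Number of bases = C(6,4).
(6 choose 4) = 15.

15


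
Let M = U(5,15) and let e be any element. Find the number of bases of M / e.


Contracting e from U(5,15) gives U(4,14).
Bases of U(4,14) = (14 choose 4) = 1001.

1001


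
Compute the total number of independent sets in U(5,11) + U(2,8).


For a direct sum, |I(M1+M2)| = |I(M1)| * |I(M2)|.
|I(U(5,11))| = sum C(11,k) for k=0..5 = 1024.
|I(U(2,8))| = sum C(8,k) for k=0..2 = 37.
Total = 1024 * 37 = 37888.

37888


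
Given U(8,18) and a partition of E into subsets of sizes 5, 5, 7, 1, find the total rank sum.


r(Ai) = min(|Ai|, 8) for each part.
Sum = min(5,8) + min(5,8) + min(7,8) + min(1,8)
    = 5 + 5 + 7 + 1
    = 18.

18


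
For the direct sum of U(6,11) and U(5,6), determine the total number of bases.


Bases of a direct sum M1 + M2: |B| = |B(M1)| * |B(M2)|.
|B(U(6,11))| = C(11,6) = 462.
|B(U(5,6))| = C(6,5) = 6.
Total bases = 462 * 6 = 2772.

2772


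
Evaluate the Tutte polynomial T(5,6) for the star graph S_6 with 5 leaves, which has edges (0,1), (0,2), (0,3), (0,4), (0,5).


A star on 6 vertices is a tree with 5 edges.
T(x,y) = x^(5) for any tree.
T(5,6) = 5^5 = 3125.

3125


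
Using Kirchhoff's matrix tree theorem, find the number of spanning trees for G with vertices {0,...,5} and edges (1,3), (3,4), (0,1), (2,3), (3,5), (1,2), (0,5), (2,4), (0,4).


By Kirchhoff's matrix tree theorem, the number of spanning trees equals
the determinant of any cofactor of the Laplacian matrix L.
G has 6 vertices and 9 edges.
Computing the (5 x 5) cofactor determinant gives 69.

69


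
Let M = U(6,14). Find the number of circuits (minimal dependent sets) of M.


In U(6,14), circuits are the (7)-element subsets.
Any set of 7 elements is dependent, and removing any one element gives
an independent set of size 6, so it is a minimal dependent set.
Number of circuits = (14 choose 7) = 3432.

3432


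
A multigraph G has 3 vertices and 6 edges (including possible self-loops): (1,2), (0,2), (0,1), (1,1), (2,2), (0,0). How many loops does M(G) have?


In a graphic matroid, a loop is a self-loop edge (u,u) with rank 0.
Examining all 6 edges for self-loops...
Self-loops found: (1,1), (2,2), (0,0)
Number of loops = 3.

3


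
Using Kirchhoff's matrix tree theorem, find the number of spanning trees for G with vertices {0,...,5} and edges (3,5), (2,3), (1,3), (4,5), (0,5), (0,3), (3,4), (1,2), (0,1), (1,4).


By Kirchhoff's matrix tree theorem, the number of spanning trees equals
the determinant of any cofactor of the Laplacian matrix L.
G has 6 vertices and 10 edges.
Computing the (5 x 5) cofactor determinant gives 111.

111


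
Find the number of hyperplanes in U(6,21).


Hyperplanes of U(6,21) are flats of rank 5.
In a uniform matroid, these are exactly the (5)-element subsets.
Count = C(21,5) = 21! / (5! * 16!) = 20349.

20349


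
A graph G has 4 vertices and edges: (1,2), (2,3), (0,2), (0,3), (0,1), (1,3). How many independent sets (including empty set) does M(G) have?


An independent set in a graphic matroid is an acyclic edge subset.
G has 4 vertices and 6 edges.
Enumerate all 2^6 = 64 subsets, checking for acyclicity.
Total independent sets = 38.

38


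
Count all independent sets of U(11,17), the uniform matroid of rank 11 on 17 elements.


Independent sets of U(11,17) are all subsets of size <= 11.
Count = C(17,0) + C(17,1) + C(17,2) + C(17,3) + C(17,4) + C(17,5) + C(17,6) + C(17,7) + C(17,8) + C(17,9) + C(17,10) + C(17,11)
     = 1 + 17 + 136 + 680 + 2380 + 6188 + 12376 + 19448 + 24310 + 24310 + 19448 + 12376
     = 121670.

121670


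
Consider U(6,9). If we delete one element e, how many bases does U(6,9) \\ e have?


Deleting e from U(6,9) gives U(6,8) since n > r.
Bases of U(6,8) = C(8,6) = 28.

28


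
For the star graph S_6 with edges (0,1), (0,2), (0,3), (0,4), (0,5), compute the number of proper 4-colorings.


P(tree, k) = k * (k-1)^(5) for any tree on 6 vertices.
P(4) = 4 * 3^5 = 4 * 243 = 972.

972


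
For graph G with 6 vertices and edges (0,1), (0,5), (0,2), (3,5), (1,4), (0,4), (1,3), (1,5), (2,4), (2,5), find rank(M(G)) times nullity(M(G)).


r(M) = |V| - c = 6 - 1 = 5.
nullity = |E| - r(M) = 10 - 5 = 5.
Product = 5 * 5 = 25.

25


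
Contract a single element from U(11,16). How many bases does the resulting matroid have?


Contracting e from U(11,16) gives U(10,15).
Bases of U(10,15) = C(15,10) = 15! / (10! * 5!) = 3003.

3003


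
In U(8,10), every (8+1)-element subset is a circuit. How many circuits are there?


In U(8,10), circuits are the (9)-element subsets.
Any set of 9 elements is dependent, and removing any one element gives
an independent set of size 8, so it is a minimal dependent set.
Number of circuits = C(10,9) = 10! / (9! * 1!) = 10.

10


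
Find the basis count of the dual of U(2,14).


The dual of U(r,n) is U(n-r, n) = U(12,14).
Bases of U(12,14) are all (12)-element subsets.
|B(M*)| = C(14,12) = 14! / (12! * 2!) = 91.

91


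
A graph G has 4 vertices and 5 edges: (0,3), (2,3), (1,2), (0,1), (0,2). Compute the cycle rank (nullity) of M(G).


Cycle rank (nullity) = |E| - r(M) = |E| - (|V| - c).
|E| = 5, |V| = 4, c = 1.
Nullity = 5 - (4 - 1) = 5 - 3 = 2.

2


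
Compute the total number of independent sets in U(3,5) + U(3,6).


For a direct sum, |I(M1+M2)| = |I(M1)| * |I(M2)|.
|I(U(3,5))| = sum C(5,k) for k=0..3 = 26.
|I(U(3,6))| = sum C(6,k) for k=0..3 = 42.
Total = 26 * 42 = 1092.

1092


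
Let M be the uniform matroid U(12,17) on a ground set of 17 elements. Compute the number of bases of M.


Bases of U(12,17) are all 12-element subsets of the 17-element ground set.
Number of bases = C(17,12).
C(17,12) = 6188.

6188


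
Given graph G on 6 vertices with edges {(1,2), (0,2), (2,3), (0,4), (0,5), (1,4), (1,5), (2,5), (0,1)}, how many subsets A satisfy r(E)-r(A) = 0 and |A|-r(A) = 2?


R(x,y) = sum over A in 2^E of x^(r(E)-r(A)) * y^(|A|-r(A)).
G has 6 vertices, 9 edges. r(E) = 5.
Enumerate all 2^9 = 512 subsets.
Count subsets with r(E)-r(A)=0 and |A|-r(A)=2: 27.

27


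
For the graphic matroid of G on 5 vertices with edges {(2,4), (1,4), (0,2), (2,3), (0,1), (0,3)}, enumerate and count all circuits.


A circuit in a graphic matroid = edge set of a simple cycle.
G has 5 vertices and 6 edges.
Enumerating all minimal edge subsets forming cycles...
Total circuits found: 3.

3


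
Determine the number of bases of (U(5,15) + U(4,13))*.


(M1+M2)* = M1* + M2*.
M1* = U(10,15), bases: C(15,10) = 3003.
M2* = U(9,13), bases: C(13,9) = 715.
|B(M*)| = 3003 * 715 = 2147145.

2147145


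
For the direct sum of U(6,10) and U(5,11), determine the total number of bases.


Bases of a direct sum M1 + M2: |B| = |B(M1)| * |B(M2)|.
|B(U(6,10))| = C(10,6) = 210.
|B(U(5,11))| = C(11,5) = 462.
Total bases = 210 * 462 = 97020.

97020


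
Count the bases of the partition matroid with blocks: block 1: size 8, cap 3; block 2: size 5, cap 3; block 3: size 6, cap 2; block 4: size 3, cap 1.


A basis picks exactly ci elements from block i.
Number of bases = product of C(|Si|, ci).
= C(8,3) * C(5,3) * C(6,2) * C(3,1)
= 56 * 10 * 15 * 3
= 25200.

25200


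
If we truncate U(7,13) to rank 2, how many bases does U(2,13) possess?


Truncating U(7,13) to rank 2 gives U(2,13).
Bases of U(2,13) are all 2-element subsets of 13 elements.
Number of bases = (13 choose 2) = 78.

78


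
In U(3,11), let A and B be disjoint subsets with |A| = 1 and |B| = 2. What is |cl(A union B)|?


|A union B| = 1 + 2 = 3 (disjoint).
In U(3,11), cl(S) = S if |S| < 3, else cl(S) = E.
Since 3 >= 3, cl(A union B) = E.
|cl(A union B)| = 11.

11


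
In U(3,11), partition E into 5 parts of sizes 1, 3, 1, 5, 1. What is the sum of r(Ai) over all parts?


r(Ai) = min(|Ai|, 3) for each part.
Sum = min(1,3) + min(3,3) + min(1,3) + min(5,3) + min(1,3)
    = 1 + 3 + 1 + 3 + 1
    = 9.

9


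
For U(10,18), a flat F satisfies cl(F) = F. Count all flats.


Flats of U(10,18): every subset of size < 10 is a flat, plus E itself.
Count = C(18,0) + C(18,1) + C(18,2) + C(18,3) + C(18,4) + C(18,5) + C(18,6) + C(18,7) + C(18,8) + C(18,9) + 1
     = 1 + 18 + 153 + 816 + 3060 + 8568 + 18564 + 31824 + 43758 + 48620 + 1
     = 155383.

155383


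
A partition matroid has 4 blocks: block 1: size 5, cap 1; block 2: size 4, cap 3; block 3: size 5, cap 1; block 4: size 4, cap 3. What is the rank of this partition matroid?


Rank of a partition matroid = sum of min(|Si|, ci) for each block.
= min(5,1) + min(4,3) + min(5,1) + min(4,3)
= 1 + 3 + 1 + 3
= 8.

8


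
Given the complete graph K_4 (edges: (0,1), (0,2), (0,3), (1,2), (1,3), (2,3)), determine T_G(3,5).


T(K_4; x,y) = x^3 + 3x^2 + 4xy + 2x + y^3 + 3y^2 + 2y.
Substituting x=3, y=5:
= 27 + 27 + 60 + 6 + 125 + 75 + 10
= 330.

330


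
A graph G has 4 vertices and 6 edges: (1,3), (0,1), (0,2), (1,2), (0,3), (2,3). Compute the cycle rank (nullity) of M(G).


Cycle rank (nullity) = |E| - r(M) = |E| - (|V| - c).
|E| = 6, |V| = 4, c = 1.
Nullity = 6 - (4 - 1) = 6 - 3 = 3.

3


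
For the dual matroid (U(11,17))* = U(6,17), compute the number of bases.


The dual of U(r,n) is U(n-r, n) = U(6,17).
Bases of U(6,17) are all (6)-element subsets.
|B(M*)| = C(17,6) = 12376.

12376


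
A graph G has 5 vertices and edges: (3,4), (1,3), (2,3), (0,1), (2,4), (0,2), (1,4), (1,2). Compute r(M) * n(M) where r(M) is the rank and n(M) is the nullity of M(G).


r(M) = |V| - c = 5 - 1 = 4.
nullity = |E| - r(M) = 8 - 4 = 4.
Product = 4 * 4 = 16.

16
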